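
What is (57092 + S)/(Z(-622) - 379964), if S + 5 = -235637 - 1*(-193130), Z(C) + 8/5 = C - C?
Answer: -675/17591 ≈ -0.038372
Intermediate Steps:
Z(C) = -8/5 (Z(C) = -8/5 + (C - C) = -8/5 + 0 = -8/5)
S = -42512 (S = -5 + (-235637 - 1*(-193130)) = -5 + (-235637 + 193130) = -5 - 42507 = -42512)
(57092 + S)/(Z(-622) - 379964) = (57092 - 42512)/(-8/5 - 379964) = 14580/(-1899828/5) = 14580*(-5/1899828) = -675/17591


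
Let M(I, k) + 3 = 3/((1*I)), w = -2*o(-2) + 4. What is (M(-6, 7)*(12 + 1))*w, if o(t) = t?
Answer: -364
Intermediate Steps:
w = 8 (w = -2*(-2) + 4 = 4 + 4 = 8)
M(I, k) = -3 + 3/I (M(I, k) = -3 + 3/((1*I)) = -3 + 3/I)
(M(-6, 7)*(12 + 1))*w = ((-3 + 3/(-6))*(12 + 1))*8 = ((-3 + 3*(-⅙))*13)*8 = ((-3 - ½)*13)*8 = -7/2*13*8 = -91/2*8 = -364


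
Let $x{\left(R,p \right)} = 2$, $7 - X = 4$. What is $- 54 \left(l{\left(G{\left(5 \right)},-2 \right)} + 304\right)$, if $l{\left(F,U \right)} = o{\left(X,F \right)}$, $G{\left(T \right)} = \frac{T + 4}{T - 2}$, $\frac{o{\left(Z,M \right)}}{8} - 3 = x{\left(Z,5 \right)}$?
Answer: $-18576$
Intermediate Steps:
$X = 3$ ($X = 7 - 4 = 3$)
$o{\left(Z,M \right)} = 40$ ($o{\left(Z,M \right)} = 24 + 8 \cdot 2 = 24 + 16 = 40$)
$G{\left(T \right)} = \frac{4 + T}{-2 + T}$
$l{\left(F,U \right)} = 40$
$- 54 \left(l{\left(G{\left(5 \right)},-2 \right)} + 304\right) = - 54 \left(40 + 304\right) = \left(-54\right) 344 = -18576$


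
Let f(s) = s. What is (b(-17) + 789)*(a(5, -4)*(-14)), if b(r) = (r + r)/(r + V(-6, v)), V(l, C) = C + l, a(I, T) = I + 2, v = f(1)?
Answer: -852208/11 ≈ -77474.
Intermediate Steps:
v = 1
a(I, T) = 2 + I
b(r) = 2*r/(-5 + r) (b(r) = (r + r)/(r + (1 - 6)) = (2*r)/(r - 5) = (2*r)/(-5 + r) = 2*r/(-5 + r))
(b(-17) + 789)*(a(5, -4)*(-14)) = (2*(-17)/(-5 - 17) + 789)*((2 + 5)*(-14)) = (2*(-17)/(-22) + 789)*(7*(-14)) = (2*(-17)*(-1/22) + 789)*(-98) = (17/11 + 789)*(-98) = (8696/11)*(-98) = -852208/11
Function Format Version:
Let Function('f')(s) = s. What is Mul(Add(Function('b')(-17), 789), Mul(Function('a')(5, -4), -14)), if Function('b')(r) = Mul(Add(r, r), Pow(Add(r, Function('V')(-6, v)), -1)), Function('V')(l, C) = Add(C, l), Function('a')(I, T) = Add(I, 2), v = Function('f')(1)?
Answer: Rational(-852208, 11) ≈ -77474.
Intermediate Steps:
v = 1
Function('a')(I, T) = Add(2, I)
Function('b')(r) = Mul(2, r, Pow(Add(-5, r), -1)) (Function('b')(r) = Mul(Add(r, r), Pow(Add(r, Add(1, -6)), -1)) = Mul(Mul(2, r), Pow(Add(r, -5), -1)) = Mul(Mul(2, r), Pow(Add(-5, r), -1)) = Mul(2, r, Pow(Add(-5, r), -1)))
Mul(Add(Function('b')(-17), 789), Mul(Function('a')(5, -4), -14)) = Mul(Add(Mul(2, -17, Pow(Add(-5, -17), -1)), 789), Mul(Add(2, 5), -14)) = Mul(Add(Mul(2, -17, Pow(-22, -1)), 789), Mul(7, -14)) = Mul(Add(Mul(2, -17, Rational(-1, 22)), 789), -98) = Mul(Add(Rational(17, 11), 789), -98) = Mul(Rational(8696, 11), -98) = Rational(-852208, 11)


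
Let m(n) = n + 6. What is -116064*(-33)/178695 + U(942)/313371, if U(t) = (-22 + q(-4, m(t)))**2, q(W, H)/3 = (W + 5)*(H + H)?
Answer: 70070615828/565634655 ≈ 123.88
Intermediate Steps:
m(n) = 6 + n
q(W, H) = 6*H*(5 + W) (q(W, H) = 3*((W + 5)*(H + H)) = 3*((5 + W)*(2*H)) = 3*(2*H*(5 + W)) = 6*H*(5 + W))
U(t) = (14 + 6*t)**2 (U(t) = (-22 + 6*(6 + t)*(5 - 4))**2 = (-22 + 6*(6 + t)*1)**2 = (-22 + (36 + 6*t))**2 = (14 + 6*t)**2)
-116064*(-33)/178695 + U(942)/313371 = -116064*(-33)/178695 + (4*(7 + 3*942)**2)/313371 = 3830112*(1/178695) + (4*(7 + 2826)**2)*(1/313371) = 38688/1805 + (4*2833**2)*(1/313371) = 38688/1805 + (4*8025889)*(1/313371) = 38688/1805 + 32103556*(1/313371) = 38688/1805 + 32103556/313371 = 70070615828/565634655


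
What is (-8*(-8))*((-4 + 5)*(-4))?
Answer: -256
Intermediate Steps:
(-8*(-8))*((-4 + 5)*(-4)) = 64*(1*(-4)) = 64*(-4) = -256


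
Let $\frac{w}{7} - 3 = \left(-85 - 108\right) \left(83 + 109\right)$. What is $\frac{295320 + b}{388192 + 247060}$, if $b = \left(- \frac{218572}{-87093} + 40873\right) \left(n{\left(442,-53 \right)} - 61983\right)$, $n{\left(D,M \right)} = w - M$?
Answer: $- \frac{1143796445175301}{55326002436} \approx -20674.0$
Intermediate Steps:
$w = -259371$ ($w = 21 + 7 \left(-85 - 108\right) \left(83 + 109\right) = 21 + 7 \left(\left(-193\right) 192\right) = 21 + 7 \left(-37056\right) = 21 - 259392 = -259371$)
$n{\left(D,M \right)} = -259371 - M$
$b = - \frac{1143822165480061}{87093}$ ($b = \left(- \frac{218572}{-87093} + 40873\right) \left(\left(-259371 - -53\right) - 61983\right) = \left(\left(-218572\right) \left(- \frac{1}{87093}\right) + 40873\right) \left(\left(-259371 + 53\right) - 61983\right) = \left(\frac{218572}{87093} + 40873\right) \left(-259318 - 61983\right) = \frac{3559970761}{87093} \left(-321301\right) = - \frac{1143822165480061}{87093} \approx -1.3133 \cdot 10^{10}$)
$\frac{295320 + b}{388192 + 247060} = \frac{295320 - \frac{1143822165480061}{87093}}{388192 + 247060} = - \frac{1143796445175301}{87093 \cdot 635252} = \left(- \frac{1143796445175301}{87093}\right) \frac{1}{635252} = - \frac{1143796445175301}{55326002436}$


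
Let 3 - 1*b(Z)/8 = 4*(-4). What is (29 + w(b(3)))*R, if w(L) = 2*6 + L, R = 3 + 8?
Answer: 2123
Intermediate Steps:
R = 11
b(Z) = 152 (b(Z) = 24 - 32*(-4) = 24 - 8*(-16) = 24 + 128 = 152)
w(L) = 12 + L
(29 + w(b(3)))*R = (29 + (12 + 152))*11 = (29 + 164)*11 = 193*11 = 2123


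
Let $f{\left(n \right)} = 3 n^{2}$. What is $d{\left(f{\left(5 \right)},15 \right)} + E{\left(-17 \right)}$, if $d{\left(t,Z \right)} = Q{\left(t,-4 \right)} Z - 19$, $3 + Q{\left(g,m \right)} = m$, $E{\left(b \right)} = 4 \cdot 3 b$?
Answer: $-328$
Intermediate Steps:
$E{\left(b \right)} = 12 b$
$Q{\left(g,m \right)} = -3 + m$
$d{\left(t,Z \right)} = -19 - 7 Z$ ($d{\left(t,Z \right)} = \left(-3 - 4\right) Z - 19 = - 7 Z - 19 = -19 - 7 Z$)
$d{\left(f{\left(5 \right)},15 \right)} + E{\left(-17 \right)} = \left(-19 - 105\right) + 12 \left(-17\right) = \left(-19 - 105\right) - 204 = -124 - 204 = -328$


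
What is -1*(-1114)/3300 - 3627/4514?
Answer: -867563/1862025 ≈ -0.46592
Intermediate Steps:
-1*(-1114)/3300 - 3627/4514 = 1114*(1/3300) - 3627*1/4514 = 557/1650 - 3627/4514 = -867563/1862025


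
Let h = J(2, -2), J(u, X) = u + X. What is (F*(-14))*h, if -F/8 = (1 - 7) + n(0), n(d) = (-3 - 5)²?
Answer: 0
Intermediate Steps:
n(d) = 64 (n(d) = (-8)² = 64)
J(u, X) = X + u
h = 0 (h = -2 + 2 = 0)
F = -464 (F = -8*((1 - 7) + 64) = -8*(-6 + 64) = -8*58 = -464)
(F*(-14))*h = -464*(-14)*0 = 6496*0 = 0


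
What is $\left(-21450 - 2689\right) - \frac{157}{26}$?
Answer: $- \frac{627771}{26} \approx -24145.0$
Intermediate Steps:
$\left(-21450 - 2689\right) - \frac{157}{26} = -24139 - \frac{157}{26} = - \frac{627771}{26}$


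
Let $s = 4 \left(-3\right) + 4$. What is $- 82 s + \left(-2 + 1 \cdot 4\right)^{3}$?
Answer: $664$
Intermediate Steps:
$s = -8$ ($s = -12 + 4 = -8$)
$- 82 s + \left(-2 + 1 \cdot 4\right)^{3} = \left(-82\right) \left(-8\right) + \left(-2 + 1 \cdot 4\right)^{3} = 656 + \left(-2 + 4\right)^{3} = 656 + 2^{3} = 656 + 8 = 664$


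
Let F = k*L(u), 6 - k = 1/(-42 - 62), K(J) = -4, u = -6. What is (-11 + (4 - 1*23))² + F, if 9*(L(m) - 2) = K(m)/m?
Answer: 320275/351 ≈ 912.46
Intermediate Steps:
k = 625/104 (k = 6 - 1/(-42 - 62) = 6 - 1/(-104) = 6 - 1*(-1/104) = 6 + 1/104 = 625/104 ≈ 6.0096)
L(m) = 2 - 4/(9*m) (L(m) = 2 + (-4/m)/9 = 2 - 4/(9*m))
F = 4375/351 (F = 625*(2 - 4/9/(-6))/104 = 625*(2 - 4/9*(-⅙))/104 = 625*(2 + 2/27)/104 = (625/104)*(56/27) = 4375/351 ≈ 12.464)
(-11 + (4 - 1*23))² + F = (-11 + (4 - 1*23))² + 4375/351 = (-11 + (4 - 23))² + 4375/351 = (-11 - 19)² + 4375/351 = (-30)² + 4375/351 = 900 + 4375/351 = 320275/351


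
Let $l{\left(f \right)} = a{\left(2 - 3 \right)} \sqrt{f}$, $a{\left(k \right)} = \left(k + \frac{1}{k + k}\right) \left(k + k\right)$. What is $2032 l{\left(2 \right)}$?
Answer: $6096 \sqrt{2} \approx 8621.0$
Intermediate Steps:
$a{\left(k \right)} = 2 k \left(k + \frac{1}{2 k}\right)$ ($a{\left(k \right)} = \left(k + \frac{1}{2 k}\right) 2 k = 2 k \left(k + \frac{1}{2 k}\right)$)
$l{\left(f \right)} = 3 \sqrt{f}$ ($l{\left(f \right)} = \left(1 + 2 \left(2 - 3\right)^{2}\right) \sqrt{f} = \left(1 + 2 \left(-1\right)^{2}\right) \sqrt{f} = \left(1 + 2 \cdot 1\right) \sqrt{f} = \left(1 + 2\right) \sqrt{f} = 3 \sqrt{f}$)
$2032 l{\left(2 \right)} = 2032 \cdot 3 \sqrt{2} = 6096 \sqrt{2}$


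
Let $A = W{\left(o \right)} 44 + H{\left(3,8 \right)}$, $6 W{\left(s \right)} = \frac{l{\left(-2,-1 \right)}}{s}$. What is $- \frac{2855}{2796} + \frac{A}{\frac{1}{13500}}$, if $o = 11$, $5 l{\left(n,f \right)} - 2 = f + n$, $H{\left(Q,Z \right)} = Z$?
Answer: $\frac{296932345}{2796} \approx 1.062 \cdot 10^{5}$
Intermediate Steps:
$l{\left(n,f \right)} = \frac{2}{5} + \frac{f}{5} + \frac{n}{5}$ ($l{\left(n,f \right)} = \frac{2}{5} + \frac{f + n}{5} = \frac{2}{5} + \left(\frac{f}{5} + \frac{n}{5}\right) = \frac{2}{5} + \frac{f}{5} + \frac{n}{5}$)
$W{\left(s \right)} = - \frac{1}{30 s}$ ($W{\left(s \right)} = \frac{\left(\frac{2}{5} + \frac{1}{5} \left(-1\right) + \frac{1}{5} \left(-2\right)\right) \frac{1}{s}}{6} = \frac{\left(\frac{2}{5} - \frac{1}{5} - \frac{2}{5}\right) \frac{1}{s}}{6} = \frac{\left(- \frac{1}{5}\right) \frac{1}{s}}{6} = - \frac{1}{30 s}$)
$A = \frac{118}{15}$ ($A = - \frac{1}{30 \cdot 11} \cdot 44 + 8 = \left(- \frac{1}{30}\right) \frac{1}{11} \cdot 44 + 8 = \left(- \frac{1}{330}\right) 44 + 8 = - \frac{2}{15} + 8 = \frac{118}{15} \approx 7.8667$)
$- \frac{2855}{2796} + \frac{A}{\frac{1}{13500}} = - \frac{2855}{2796} + \frac{118}{15 \cdot \frac{1}{13500}} = \left(-2855\right) \frac{1}{2796} + \frac{118 \frac{1}{\frac{1}{13500}}}{15} = - \frac{2855}{2796} + \frac{118}{15} \cdot 13500 = - \frac{2855}{2796} + 106200 = \frac{296932345}{2796}$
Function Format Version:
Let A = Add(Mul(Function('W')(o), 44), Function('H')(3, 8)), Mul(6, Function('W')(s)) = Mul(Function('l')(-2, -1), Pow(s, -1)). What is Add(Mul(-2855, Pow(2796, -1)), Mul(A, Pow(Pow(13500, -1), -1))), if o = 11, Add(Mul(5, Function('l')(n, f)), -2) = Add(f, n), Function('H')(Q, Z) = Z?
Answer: Rational(296932345, 2796) ≈ 1.0620e+5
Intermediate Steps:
Function('l')(n, f) = Add(Rational(2, 5), Mul(Rational(1, 5), f), Mul(Rational(1, 5), n)) (Function('l')(n, f) = Add(Rational(2, 5), Mul(Rational(1, 5), Add(f, n))) = Add(Rational(2, 5), Add(Mul(Rational(1, 5), f), Mul(Rational(1, 5), n))) = Add(Rational(2, 5), Mul(Rational(1, 5), f), Mul(Rational(1, 5), n)))
Function('W')(s) = Mul(Rational(-1, 30), Pow(s, -1)) (Function('W')(s) = Mul(Rational(1, 6), Mul(Add(Rational(2, 5), Mul(Rational(1, 5), -1), Mul(Rational(1, 5), -2)), Pow(s, -1))) = Mul(Rational(1, 6), Mul(Add(Rational(2, 5), Rational(-1, 5), Rational(-2, 5)), Pow(s, -1))) = Mul(Rational(1, 6), Mul(Rational(-1, 5), Pow(s, -1))) = Mul(Rational(-1, 30), Pow(s, -1)))
A = Rational(118, 15) (A = Add(Mul(Mul(Rational(-1, 30), Pow(11, -1)), 44), 8) = Add(Mul(Mul(Rational(-1, 30), Rational(1, 11)), 44), 8) = Add(Mul(Rational(-1, 330), 44), 8) = Add(Rational(-2, 15), 8) = Rational(118, 15) ≈ 7.8667)
Add(Mul(-2855, Pow(2796, -1)), Mul(A, Pow(Pow(13500, -1), -1))) = Add(Mul(-2855, Pow(2796, -1)), Mul(Rational(118, 15), Pow(Pow(13500, -1), -1))) = Add(Mul(-2855, Rational(1, 2796)), Mul(Rational(118, 15), Pow(Rational(1, 13500), -1))) = Add(Rational(-2855, 2796), Mul(Rational(118, 15), 13500)) = Add(Rational(-2855, 2796), 106200) = Rational(296932345, 2796)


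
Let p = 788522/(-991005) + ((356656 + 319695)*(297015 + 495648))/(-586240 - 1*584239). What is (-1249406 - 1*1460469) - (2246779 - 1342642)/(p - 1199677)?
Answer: -53718733509781903672955/19823329239053794 ≈ -2.7099e+6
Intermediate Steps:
p = -531296950539088603/1159950541395 (p = 788522*(-1/991005) + (676351*792663)/(-586240 - 584239) = -788522/991005 + 536118412713/(-1170479) = -788522/991005 + 536118412713*(-1/1170479) = -788522/991005 - 536118412713/1170479 = -531296950539088603/1159950541395 ≈ -4.5803e+5)
(-1249406 - 1*1460469) - (2246779 - 1342642)/(p - 1199677) = (-1249406 - 1*1460469) - (2246779 - 1342642)/(-531296950539088603/1159950541395 - 1199677) = (-1249406 - 1460469) - 904137/(-1922862936188218018/1159950541395) = -2709875 - 904137*(-1159950541395)/1922862936188218018 = -2709875 - 1*(-10811898996342795/19823329239053794) = -2709875 + 10811898996342795/19823329239053794 = -53718733509781903672955/19823329239053794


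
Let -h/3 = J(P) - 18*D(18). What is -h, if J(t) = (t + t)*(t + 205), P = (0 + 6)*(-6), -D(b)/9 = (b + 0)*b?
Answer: 120960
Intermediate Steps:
D(b) = -9*b**2 (D(b) = -9*(b + 0)*b = -9*b*b = -9*b**2)
P = -36 (P = 6*(-6) = -36)
J(t) = 2*t*(205 + t) (J(t) = (2*t)*(205 + t) = 2*t*(205 + t))
h = -120960 (h = -3*(2*(-36)*(205 - 36) - 18*(-9*18**2)) = -3*(2*(-36)*169 - 18*(-9*324)) = -3*(-12168 - 18*(-2916)) = -3*(-12168 - 1*(-52488)) = -3*(-12168 + 52488) = -3*40320 = -120960)
-h = -1*(-120960) = 120960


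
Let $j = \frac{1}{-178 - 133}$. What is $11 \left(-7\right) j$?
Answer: $\frac{77}{311} \approx 0.24759$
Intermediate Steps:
$j = - \frac{1}{311}$ ($j = \frac{1}{-311} = - \frac{1}{311} \approx -0.0032154$)
$11 \left(-7\right) j = 11 \left(-7\right) \left(- \frac{1}{311}\right) = \left(-77\right) \left(- \frac{1}{311}\right) = \frac{77}{311}$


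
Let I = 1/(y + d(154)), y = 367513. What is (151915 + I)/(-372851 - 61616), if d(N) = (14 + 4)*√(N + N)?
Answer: -20518506632714468/58681591818029059 + 36*√77/58681591818029059 ≈ -0.34966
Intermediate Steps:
d(N) = 18*√2*√N (d(N) = 18*√(2*N) = 18*(√2*√N) = 18*√2*√N)
I = 1/(367513 + 36*√77) (I = 1/(367513 + 18*√2*√154) = 1/(367513 + 36*√77) ≈ 2.7187e-6)
(151915 + I)/(-372851 - 61616) = (151915 + (367513/135065705377 - 36*√77/135065705377))/(-372851 - 61616) = (20518506632714468/135065705377 - 36*√77/135065705377)/(-434467) = (20518506632714468/135065705377 - 36*√77/135065705377)*(-1/434467) = -20518506632714468/58681591818029059 + 36*√77/58681591818029059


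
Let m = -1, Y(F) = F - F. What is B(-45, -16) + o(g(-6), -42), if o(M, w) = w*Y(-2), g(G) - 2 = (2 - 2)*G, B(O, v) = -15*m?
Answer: 15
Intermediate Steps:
Y(F) = 0
B(O, v) = 15 (B(O, v) = -15*(-1) = 15)
g(G) = 2 (g(G) = 2 + (2 - 2)*G = 2 + 0*G = 2 + 0 = 2)
o(M, w) = 0 (o(M, w) = w*0 = 0)
B(-45, -16) + o(g(-6), -42) = 15 + 0 = 15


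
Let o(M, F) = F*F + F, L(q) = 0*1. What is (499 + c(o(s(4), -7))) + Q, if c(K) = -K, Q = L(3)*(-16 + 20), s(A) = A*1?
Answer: 457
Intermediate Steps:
L(q) = 0
s(A) = A
o(M, F) = F + F² (o(M, F) = F² + F = F + F²)
Q = 0 (Q = 0*(-16 + 20) = 0*4 = 0)
(499 + c(o(s(4), -7))) + Q = (499 - (-7)*(1 - 7)) + 0 = (499 - (-7)*(-6)) + 0 = (499 - 1*42) + 0 = (499 - 42) + 0 = 457 + 0 = 457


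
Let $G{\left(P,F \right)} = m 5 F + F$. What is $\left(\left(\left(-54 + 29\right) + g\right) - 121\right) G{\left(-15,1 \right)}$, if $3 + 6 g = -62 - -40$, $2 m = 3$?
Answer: $- \frac{15317}{12} \approx -1276.4$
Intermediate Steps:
$m = \frac{3}{2}$ ($m = \frac{1}{2} \cdot 3 = \frac{3}{2} \approx 1.5$)
$g = - \frac{25}{6}$ ($g = - \frac{1}{2} + \frac{-62 - -40}{6} = - \frac{1}{2} + \frac{-62 + 40}{6} = - \frac{1}{2} + \frac{1}{6} \left(-22\right) = - \frac{1}{2} - \frac{11}{3} = - \frac{25}{6} \approx -4.1667$)
$G{\left(P,F \right)} = \frac{17 F}{2}$ ($G{\left(P,F \right)} = \frac{3 \cdot 5 F}{2} + F = \frac{15 F}{2} + F = \frac{17 F}{2}$)
$\left(\left(\left(-54 + 29\right) + g\right) - 121\right) G{\left(-15,1 \right)} = \left(\left(\left(-54 + 29\right) - \frac{25}{6}\right) - 121\right) \frac{17}{2} \cdot 1 = \left(\left(-25 - \frac{25}{6}\right) - 121\right) \frac{17}{2} = \left(- \frac{175}{6} - 121\right) \frac{17}{2} = \left(- \frac{901}{6}\right) \frac{17}{2} = - \frac{15317}{12}$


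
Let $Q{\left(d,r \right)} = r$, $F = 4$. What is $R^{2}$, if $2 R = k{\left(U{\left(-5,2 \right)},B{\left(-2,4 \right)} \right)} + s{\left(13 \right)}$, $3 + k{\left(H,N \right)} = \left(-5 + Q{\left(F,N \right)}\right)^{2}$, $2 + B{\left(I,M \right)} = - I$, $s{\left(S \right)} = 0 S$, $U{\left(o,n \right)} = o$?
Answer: $121$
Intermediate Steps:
$s{\left(S \right)} = 0$
$B{\left(I,M \right)} = -2 - I$
$k{\left(H,N \right)} = -3 + \left(-5 + N\right)^{2}$
$R = 11$ ($R = \frac{\left(-3 + \left(-5 - 0\right)^{2}\right) + 0}{2} = \frac{\left(-3 + \left(-5 + \left(-2 + 2\right)\right)^{2}\right) + 0}{2} = \frac{\left(-3 + \left(-5 + 0\right)^{2}\right) + 0}{2} = \frac{\left(-3 + \left(-5\right)^{2}\right) + 0}{2} = \frac{\left(-3 + 25\right) + 0}{2} = \frac{22 + 0}{2} = \frac{1}{2} \cdot 22 = 11$)
$R^{2} = 11^{2} = 121$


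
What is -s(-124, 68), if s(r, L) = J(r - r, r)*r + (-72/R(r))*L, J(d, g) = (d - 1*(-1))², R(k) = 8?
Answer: 736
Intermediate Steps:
J(d, g) = (1 + d)² (J(d, g) = (d + 1)² = (1 + d)²)
s(r, L) = r - 9*L (s(r, L) = (1 + (r - r))²*r + (-72/8)*L = (1 + 0)²*r + (-72*⅛)*L = 1²*r - 9*L = 1*r - 9*L = r - 9*L)
-s(-124, 68) = -(-124 - 9*68) = -(-124 - 612) = -1*(-736) = 736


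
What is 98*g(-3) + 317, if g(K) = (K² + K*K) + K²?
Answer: 2963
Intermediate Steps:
g(K) = 3*K² (g(K) = (K² + K²) + K² = 2*K² + K² = 3*K²)
98*g(-3) + 317 = 98*(3*(-3)²) + 317 = 98*(3*9) + 317 = 98*27 + 317 = 2646 + 317 = 2963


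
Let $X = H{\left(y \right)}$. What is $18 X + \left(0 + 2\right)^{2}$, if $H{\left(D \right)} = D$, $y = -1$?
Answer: $-14$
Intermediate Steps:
$X = -1$
$18 X + \left(0 + 2\right)^{2} = 18 \left(-1\right) + \left(0 + 2\right)^{2} = -18 + 2^{2} = -18 + 4 = -14$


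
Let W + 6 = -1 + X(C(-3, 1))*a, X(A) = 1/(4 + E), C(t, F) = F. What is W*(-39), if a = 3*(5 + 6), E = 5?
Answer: 130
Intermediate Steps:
a = 33 (a = 3*11 = 33)
X(A) = 1/9 (X(A) = 1/(4 + 5) = 1/9)
W = -10/3 (W = -6 + (-1 + (1/9)*33) = -6 + (-1 + 11/3) = -6 + 8/3 = -10/3 ≈ -3.3333)
W*(-39) = -10/3*(-39) = 130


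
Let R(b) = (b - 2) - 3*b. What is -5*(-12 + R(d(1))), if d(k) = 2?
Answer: 90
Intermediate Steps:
R(b) = -2 - 2*b (R(b) = (-2 + b) - 3*b = -2 - 2*b)
-5*(-12 + R(d(1))) = -5*(-12 + (-2 - 2*2)) = -5*(-12 + (-2 - 4)) = -5*(-12 - 6) = -5*(-18) = 90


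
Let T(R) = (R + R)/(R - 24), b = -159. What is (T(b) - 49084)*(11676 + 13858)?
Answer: -76449255612/61 ≈ -1.2533e+9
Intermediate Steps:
T(R) = 2*R/(-24 + R) (T(R) = (2*R)/(-24 + R) = 2*R/(-24 + R))
(T(b) - 49084)*(11676 + 13858) = (2*(-159)/(-24 - 159) - 49084)*(11676 + 13858) = (2*(-159)/(-183) - 49084)*25534 = (2*(-159)*(-1/183) - 49084)*25534 = (106/61 - 49084)*25534 = -2994018/61*25534 = -76449255612/61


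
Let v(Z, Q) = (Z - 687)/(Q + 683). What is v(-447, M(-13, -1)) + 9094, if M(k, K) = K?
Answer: 3100487/341 ≈ 9092.3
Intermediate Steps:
v(Z, Q) = (-687 + Z)/(683 + Q)
v(-447, M(-13, -1)) + 9094 = (-687 - 447)/(683 - 1) + 9094 = -1134/682 + 9094 = (1/682)*(-1134) + 9094 = -567/341 + 9094 = 3100487/341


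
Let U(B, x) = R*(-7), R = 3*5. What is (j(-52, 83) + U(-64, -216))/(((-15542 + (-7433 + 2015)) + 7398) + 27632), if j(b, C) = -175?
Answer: -4/201 ≈ -0.019901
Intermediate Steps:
R = 15
U(B, x) = -105 (U(B, x) = 15*(-7) = -105)
(j(-52, 83) + U(-64, -216))/(((-15542 + (-7433 + 2015)) + 7398) + 27632) = (-175 - 105)/(((-15542 + (-7433 + 2015)) + 7398) + 27632) = -280/(((-15542 - 5418) + 7398) + 27632) = -280/((-20960 + 7398) + 27632) = -280/(-13562 + 27632) = -280/14070 = -280*1/14070 = -4/201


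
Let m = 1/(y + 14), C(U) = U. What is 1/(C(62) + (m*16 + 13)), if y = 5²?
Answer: 39/2941 ≈ 0.013261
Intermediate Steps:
y = 25
m = 1/39 (m = 1/(25 + 14) = 1/39 ≈ 0.025641)
1/(C(62) + (m*16 + 13)) = 1/(62 + ((1/39)*16 + 13)) = 1/(62 + (16/39 + 13)) = 1/(62 + 523/39) = 1/(2941/39) = 39/2941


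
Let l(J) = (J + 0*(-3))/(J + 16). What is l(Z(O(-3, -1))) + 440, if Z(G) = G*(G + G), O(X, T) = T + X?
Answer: 1322/3 ≈ 440.67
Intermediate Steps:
Z(G) = 2*G² (Z(G) = G*(2*G) = 2*G²)
l(J) = J/(16 + J) (l(J) = (J + 0)/(16 + J) = J/(16 + J))
l(Z(O(-3, -1))) + 440 = (2*(-1 - 3)²)/(16 + 2*(-1 - 3)²) + 440 = (2*(-4)²)/(16 + 2*(-4)²) + 440 = (2*16)/(16 + 2*16) + 440 = 32/(16 + 32) + 440 = 32/48 + 440 = 32*(1/48) + 440 = ⅔ + 440 = 1322/3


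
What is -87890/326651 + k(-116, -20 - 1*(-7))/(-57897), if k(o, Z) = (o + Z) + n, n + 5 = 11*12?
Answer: -5087914028/18912112947 ≈ -0.26903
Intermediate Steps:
n = 127 (n = -5 + 11*12 = -5 + 132 = 127)
k(o, Z) = 127 + Z + o (k(o, Z) = (o + Z) + 127 = (Z + o) + 127 = 127 + Z + o)
-87890/326651 + k(-116, -20 - 1*(-7))/(-57897) = -87890/326651 + (127 + (-20 - 1*(-7)) - 116)/(-57897) = -87890*1/326651 + (127 + (-20 + 7) - 116)*(-1/57897) = -87890/326651 + (127 - 13 - 116)*(-1/57897) = -87890/326651 - 2*(-1/57897) = -87890/326651 + 2/57897 = -5087914028/18912112947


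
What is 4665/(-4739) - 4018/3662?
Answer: -18062266/8677109 ≈ -2.0816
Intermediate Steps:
4665/(-4739) - 4018/3662 = 4665*(-1/4739) - 4018*1/3662 = -4665/4739 - 2009/1831 = -18062266/8677109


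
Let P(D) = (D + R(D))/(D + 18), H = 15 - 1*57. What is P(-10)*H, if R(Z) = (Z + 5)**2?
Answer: -315/4 ≈ -78.750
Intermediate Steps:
H = -42 (H = 15 - 57 = -42)
R(Z) = (5 + Z)**2
P(D) = (D + (5 + D)**2)/(18 + D) (P(D) = (D + (5 + D)**2)/(D + 18) = (D + (5 + D)**2)/(18 + D))
P(-10)*H = ((-10 + (5 - 10)**2)/(18 - 10))*(-42) = ((-10 + (-5)**2)/8)*(-42) = ((-10 + 25)/8)*(-42) = ((1/8)*15)*(-42) = (15/8)*(-42) = -315/4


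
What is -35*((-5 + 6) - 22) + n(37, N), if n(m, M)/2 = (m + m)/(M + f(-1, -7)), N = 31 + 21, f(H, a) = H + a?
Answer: 8122/11 ≈ 738.36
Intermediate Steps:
N = 52
n(m, M) = 4*m/(-8 + M) (n(m, M) = 2*((m + m)/(M + (-1 - 7))) = 2*((2*m)/(M - 8)) = 2*((2*m)/(-8 + M)) = 2*(2*m/(-8 + M)) = 4*m/(-8 + M))
-35*((-5 + 6) - 22) + n(37, N) = -35*((-5 + 6) - 22) + 4*37/(-8 + 52) = -35*(1 - 22) + 4*37/44 = -35*(-21) + 4*37*(1/44) = 735 + 37/11 = 8122/11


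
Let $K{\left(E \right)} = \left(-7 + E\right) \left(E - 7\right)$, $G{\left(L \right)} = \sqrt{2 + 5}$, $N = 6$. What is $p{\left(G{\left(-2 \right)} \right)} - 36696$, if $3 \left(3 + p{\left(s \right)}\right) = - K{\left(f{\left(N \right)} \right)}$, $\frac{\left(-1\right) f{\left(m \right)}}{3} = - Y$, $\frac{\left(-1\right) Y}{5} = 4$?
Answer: $- \frac{114586}{3} \approx -38195.0$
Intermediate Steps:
$Y = -20$ ($Y = \left(-5\right) 4 = -20$)
$G{\left(L \right)} = \sqrt{7}$
$f{\left(m \right)} = -60$ ($f{\left(m \right)} = - 3 \left(\left(-1\right) \left(-20\right)\right) = \left(-3\right) 20 = -60$)
$K{\left(E \right)} = \left(-7 + E\right)^{2}$ ($K{\left(E \right)} = \left(-7 + E\right) \left(-7 + E\right) = \left(-7 + E\right)^{2}$)
$p{\left(s \right)} = - \frac{4498}{3}$ ($p{\left(s \right)} = -3 + \frac{\left(-1\right) \left(-7 - 60\right)^{2}}{3} = -3 + \frac{\left(-1\right) \left(-67\right)^{2}}{3} = -3 + \frac{\left(-1\right) 4489}{3} = -3 + \frac{1}{3} \left(-4489\right) = -3 - \frac{4489}{3} = - \frac{4498}{3}$)
$p{\left(G{\left(-2 \right)} \right)} - 36696 = - \frac{4498}{3} - 36696 = - \frac{114586}{3}$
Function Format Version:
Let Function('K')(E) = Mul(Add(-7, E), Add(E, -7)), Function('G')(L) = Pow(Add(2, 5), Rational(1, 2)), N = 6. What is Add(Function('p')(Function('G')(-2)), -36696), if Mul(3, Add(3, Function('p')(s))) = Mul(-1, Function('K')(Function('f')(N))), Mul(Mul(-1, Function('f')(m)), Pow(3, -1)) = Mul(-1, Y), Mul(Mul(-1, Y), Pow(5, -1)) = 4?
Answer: Rational(-114586, 3) ≈ -38195.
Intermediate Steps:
Y = -20 (Y = Mul(-5, 4) = -20)
Function('G')(L) = Pow(7, Rational(1, 2))
Function('f')(m) = -60 (Function('f')(m) = Mul(-3, Mul(-1, -20)) = Mul(-3, 20) = -60)
Function('K')(E) = Pow(Add(-7, E), 2) (Function('K')(E) = Mul(Add(-7, E), Add(-7, E)) = Pow(Add(-7, E), 2))
Function('p')(s) = Rational(-4498, 3) (Function('p')(s) = Add(-3, Mul(Rational(1, 3), Mul(-1, Pow(Add(-7, -60), 2)))) = Add(-3, Mul(Rational(1, 3), Mul(-1, Pow(-67, 2)))) = Add(-3, Mul(Rational(1, 3), Mul(-1, 4489))) = Add(-3, Mul(Rational(1, 3), -4489)) = Add(-3, Rational(-4489, 3)) = Rational(-4498, 3))
Add(Function('p')(Function('G')(-2)), -36696) = Add(Rational(-4498, 3), -36696) = Rational(-114586, 3)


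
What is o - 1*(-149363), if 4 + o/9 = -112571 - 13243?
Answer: -982999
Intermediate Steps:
o = -1132362 (o = -36 + 9*(-112571 - 13243) = -36 + 9*(-125814) = -36 - 1132326 = -1132362)
o - 1*(-149363) = -1132362 - 1*(-149363) = -1132362 + 149363 = -982999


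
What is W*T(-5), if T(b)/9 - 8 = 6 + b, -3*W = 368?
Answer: -9936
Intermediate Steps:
W = -368/3 (W = -⅓*368 = -368/3 ≈ -122.67)
T(b) = 126 + 9*b (T(b) = 72 + 9*(6 + b) = 72 + (54 + 9*b) = 126 + 9*b)
W*T(-5) = -368*(126 + 9*(-5))/3 = -368*(126 - 45)/3 = -368/3*81 = -9936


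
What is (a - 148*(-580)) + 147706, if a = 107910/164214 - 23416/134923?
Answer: 287472957277051/1230902529 ≈ 2.3355e+5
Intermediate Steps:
a = 595239217/1230902529 (a = 107910*(1/164214) - 23416*1/134923 = 5995/9123 - 23416/134923 = 595239217/1230902529 ≈ 0.48358)
(a - 148*(-580)) + 147706 = (595239217/1230902529 - 148*(-580)) + 147706 = (595239217/1230902529 + 85840) + 147706 = 105661268328577/1230902529 + 147706 = 287472957277051/1230902529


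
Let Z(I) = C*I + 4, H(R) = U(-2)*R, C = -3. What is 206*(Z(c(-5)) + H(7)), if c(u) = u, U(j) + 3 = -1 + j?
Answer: -4738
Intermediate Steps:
U(j) = -4 + j (U(j) = -3 + (-1 + j) = -4 + j)
H(R) = -6*R (H(R) = (-4 - 2)*R = -6*R)
Z(I) = 4 - 3*I (Z(I) = -3*I + 4 = 4 - 3*I)
206*(Z(c(-5)) + H(7)) = 206*((4 - 3*(-5)) - 6*7) = 206*((4 + 15) - 42) = 206*(19 - 42) = 206*(-23) = -4738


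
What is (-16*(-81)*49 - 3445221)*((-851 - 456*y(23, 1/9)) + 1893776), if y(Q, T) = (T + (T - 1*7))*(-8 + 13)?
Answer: -6453595452265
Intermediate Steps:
y(Q, T) = -35 + 10*T (y(Q, T) = (T + (T - 7))*5 = (T + (-7 + T))*5 = (-7 + 2*T)*5 = -35 + 10*T)
(-16*(-81)*49 - 3445221)*((-851 - 456*y(23, 1/9)) + 1893776) = (-16*(-81)*49 - 3445221)*((-851 - 456*(-35 + 10/9)) + 1893776) = (1296*49 - 3445221)*((-851 - 456*(-35 + 10*(1/9))) + 1893776) = (63504 - 3445221)*((-851 - 456*(-35 + 10/9)) + 1893776) = -3381717*((-851 - 456*(-305/9)) + 1893776) = -3381717*((-851 + 46360/3) + 1893776) = -3381717*(43807/3 + 1893776) = -3381717*5725135/3 = -6453595452265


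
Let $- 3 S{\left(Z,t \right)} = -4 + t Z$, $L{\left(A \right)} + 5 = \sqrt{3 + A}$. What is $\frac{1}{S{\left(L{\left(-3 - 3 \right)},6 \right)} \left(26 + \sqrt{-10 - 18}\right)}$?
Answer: $\frac{3}{4 \left(13 + i \sqrt{7}\right) \left(17 - 3 i \sqrt{3}\right)} \approx 0.0031657 + 0.00030439 i$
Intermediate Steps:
$L{\left(A \right)} = -5 + \sqrt{3 + A}$
$S{\left(Z,t \right)} = \frac{4}{3} - \frac{Z t}{3}$ ($S{\left(Z,t \right)} = - \frac{-4 + t Z}{3} = - \frac{-4 + Z t}{3} = \frac{4}{3} - \frac{Z t}{3}$)
$\frac{1}{S{\left(L{\left(-3 - 3 \right)},6 \right)} \left(26 + \sqrt{-10 - 18}\right)} = \frac{1}{\left(\frac{4}{3} - \frac{1}{3} \left(-5 + \sqrt{3 - 6}\right) 6\right) \left(26 + \sqrt{-10 - 18}\right)} = \frac{1}{\left(\frac{4}{3} - \frac{1}{3} \left(-5 + \sqrt{3 - 6}\right) 6\right) \left(26 + \sqrt{-28}\right)} = \frac{1}{\left(\frac{4}{3} - \frac{1}{3} \left(-5 + \sqrt{3 - 6}\right) 6\right) \left(26 + 2 i \sqrt{7}\right)} = \frac{1}{\left(\frac{4}{3} - \frac{1}{3} \left(-5 + \sqrt{-3}\right) 6\right) \left(26 + 2 i \sqrt{7}\right)} = \frac{1}{\left(\frac{4}{3} - \frac{1}{3} \left(-5 + i \sqrt{3}\right) 6\right) \left(26 + 2 i \sqrt{7}\right)} = \frac{1}{\left(\frac{4}{3} + \left(10 - 2 i \sqrt{3}\right)\right) \left(26 + 2 i \sqrt{7}\right)} = \frac{1}{\left(\frac{34}{3} - 2 i \sqrt{3}\right) \left(26 + 2 i \sqrt{7}\right)} = \frac{1}{\left(26 + 2 i \sqrt{7}\right) \left(\frac{34}{3} - 2 i \sqrt{3}\right)}$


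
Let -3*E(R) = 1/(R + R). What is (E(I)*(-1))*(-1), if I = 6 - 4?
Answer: -1/12 ≈ -0.083333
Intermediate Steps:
I = 2
E(R) = -1/(6*R) (E(R) = -1/(3*(R + R)) = -1/(2*R)/3 = -1/(6*R))
(E(I)*(-1))*(-1) = (-⅙/2*(-1))*(-1) = (-⅙*½*(-1))*(-1) = -1/12*(-1)*(-1) = (1/12)*(-1) = -1/12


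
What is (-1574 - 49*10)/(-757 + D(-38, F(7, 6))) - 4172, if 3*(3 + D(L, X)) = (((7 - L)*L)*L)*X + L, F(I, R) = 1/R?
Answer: -2219891/532 ≈ -4172.7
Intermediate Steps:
D(L, X) = -3 + L/3 + X*L**2*(7 - L)/3 (D(L, X) = -3 + ((((7 - L)*L)*L)*X + L)/3 = -3 + (((L*(7 - L))*L)*X + L)/3 = -3 + ((L**2*(7 - L))*X + L)/3 = -3 + (X*L**2*(7 - L) + L)/3 = -3 + (L + X*L**2*(7 - L))/3 = -3 + (L/3 + X*L**2*(7 - L)/3) = -3 + L/3 + X*L**2*(7 - L)/3)
(-1574 - 49*10)/(-757 + D(-38, F(7, 6))) - 4172 = (-1574 - 49*10)/(-757 + (-3 + (1/3)*(-38) - 1/3*(-38)**3/6 + (7/3)*(-38)**2/6)) - 4172 = (-1574 - 490)/(-757 + (-3 - 38/3 - 1/3*1/6*(-54872) + (7/3)*(1/6)*1444)) - 4172 = -2064/(-757 + (-3 - 38/3 + 27436/9 + 5054/9)) - 4172 = -2064/(-757 + 10783/3) - 4172 = -2064/8512/3 - 4172 = -2064*3/8512 - 4172 = -387/532 - 4172 = -2219891/532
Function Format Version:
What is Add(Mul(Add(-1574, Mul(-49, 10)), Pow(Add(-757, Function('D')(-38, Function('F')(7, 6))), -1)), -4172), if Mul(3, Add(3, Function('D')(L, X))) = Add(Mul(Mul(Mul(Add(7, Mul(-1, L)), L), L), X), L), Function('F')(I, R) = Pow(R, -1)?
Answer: Rational(-2219891, 532) ≈ -4172.7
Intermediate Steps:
Function('D')(L, X) = Add(-3, Mul(Rational(1, 3), L), Mul(Rational(1, 3), X, Pow(L, 2), Add(7, Mul(-1, L)))) (Function('D')(L, X) = Add(-3, Mul(Rational(1, 3), Add(Mul(Mul(Mul(Add(7, Mul(-1, L)), L), L), X), L))) = Add(-3, Mul(Rational(1, 3), Add(Mul(Mul(Mul(L, Add(7, Mul(-1, L))), L), X), L))) = Add(-3, Mul(Rational(1, 3), Add(Mul(Mul(Pow(L, 2), Add(7, Mul(-1, L))), X), L))) = Add(-3, Mul(Rational(1, 3), Add(Mul(X, Pow(L, 2), Add(7, Mul(-1, L))), L))) = Add(-3, Mul(Rational(1, 3), Add(L, Mul(X, Pow(L, 2), Add(7, Mul(-1, L)))))) = Add(-3, Add(Mul(Rational(1, 3), L), Mul(Rational(1, 3), X, Pow(L, 2), Add(7, Mul(-1, L))))) = Add(-3, Mul(Rational(1, 3), L), Mul(Rational(1, 3), X, Pow(L, 2), Add(7, Mul(-1, L)))))
Add(Mul(Add(-1574, Mul(-49, 10)), Pow(Add(-757, Function('D')(-38, Function('F')(7, 6))), -1)), -4172) = Add(Mul(Add(-1574, Mul(-49, 10)), Pow(Add(-757, Add(-3, Mul(Rational(1, 3), -38), Mul(Rational(-1, 3), Pow(6, -1), Pow(-38, 3)), Mul(Rational(7, 3), Pow(6, -1), Pow(-38, 2)))), -1)), -4172) = Add(Mul(Add(-1574, -490), Pow(Add(-757, Add(-3, Rational(-38, 3), Mul(Rational(-1, 3), Rational(1, 6), -54872), Mul(Rational(7, 3), Rational(1, 6), 1444))), -1)), -4172) = Add(Mul(-2064, Pow(Add(-757, Add(-3, Rational(-38, 3), Rational(27436, 9), Rational(5054, 9))), -1)), -4172) = Add(Mul(-2064, Pow(Add(-757, Rational(10783, 3)), -1)), -4172) = Add(Mul(-2064, Pow(Rational(8512, 3), -1)), -4172) = Add(Mul(-2064, Rational(3, 8512)), -4172) = Add(Rational(-387, 532), -4172) = Rational(-2219891, 532)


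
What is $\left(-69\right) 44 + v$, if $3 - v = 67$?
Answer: $-3100$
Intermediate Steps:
$v = -64$ ($v = 3 - 67 = -64$)
$\left(-69\right) 44 + v = \left(-69\right) 44 - 64 = -3036 - 64 = -3100$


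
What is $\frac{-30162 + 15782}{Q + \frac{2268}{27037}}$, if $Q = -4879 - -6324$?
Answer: $- \frac{388792060}{39070733} \approx -9.951$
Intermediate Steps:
$Q = 1445$ ($Q = -4879 + 6324 = 1445$)
$\frac{-30162 + 15782}{Q + \frac{2268}{27037}} = \frac{-30162 + 15782}{1445 + \frac{2268}{27037}} = - \frac{14380}{1445 + 2268 \cdot \frac{1}{27037}} = - \frac{14380}{1445 + \frac{2268}{27037}} = - \frac{14380}{\frac{39070733}{27037}} = \left(-14380\right) \frac{27037}{39070733} = - \frac{388792060}{39070733}$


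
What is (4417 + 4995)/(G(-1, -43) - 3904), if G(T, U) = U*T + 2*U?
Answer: -9412/3947 ≈ -2.3846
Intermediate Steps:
G(T, U) = 2*U + T*U (G(T, U) = T*U + 2*U = 2*U + T*U)
(4417 + 4995)/(G(-1, -43) - 3904) = (4417 + 4995)/(-43*(2 - 1) - 3904) = 9412/(-43*1 - 3904) = 9412/(-43 - 3904) = 9412/(-3947) = 9412*(-1/3947) = -9412/3947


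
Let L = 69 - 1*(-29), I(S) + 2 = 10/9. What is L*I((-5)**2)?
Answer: -784/9 ≈ -87.111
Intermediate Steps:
I(S) = -8/9 (I(S) = -2 + 10/9 = -8/9)
L = 98 (L = 69 + 29 = 98)
L*I((-5)**2) = 98*(-8/9) = -784/9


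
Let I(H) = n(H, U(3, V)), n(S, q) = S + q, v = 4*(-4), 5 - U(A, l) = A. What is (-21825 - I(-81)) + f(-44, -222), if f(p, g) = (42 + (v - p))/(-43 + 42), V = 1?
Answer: -21816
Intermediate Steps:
U(A, l) = 5 - A
v = -16
I(H) = 2 + H (I(H) = H + (5 - 1*3) = H + (5 - 3) = H + 2 = 2 + H)
f(p, g) = -26 + p (f(p, g) = (42 + (-16 - p))/(-43 + 42) = (26 - p)/(-1) = (26 - p)*(-1) = -26 + p)
(-21825 - I(-81)) + f(-44, -222) = (-21825 - (2 - 81)) + (-26 - 44) = (-21825 - 1*(-79)) - 70 = (-21825 + 79) - 70 = -21746 - 70 = -21816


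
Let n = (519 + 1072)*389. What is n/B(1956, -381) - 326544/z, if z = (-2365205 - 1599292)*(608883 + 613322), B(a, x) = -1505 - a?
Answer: -999610192409667277/5590008833805995 ≈ -178.82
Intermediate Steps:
n = 618899 (n = 1591*389 = 618899)
z = -4845428055885 (z = -3964497*1222205 = -4845428055885)
n/B(1956, -381) - 326544/z = 618899/(-1505 - 1*1956) - 326544/(-4845428055885) = 618899/(-1505 - 1956) - 326544*(-1/4845428055885) = 618899/(-3461) + 108848/1615142685295 = 618899*(-1/3461) + 108848/1615142685295 = -618899/3461 + 108848/1615142685295 = -999610192409667277/5590008833805995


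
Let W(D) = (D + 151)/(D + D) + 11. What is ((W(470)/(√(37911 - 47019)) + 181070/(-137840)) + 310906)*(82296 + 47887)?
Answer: 557900573976051/13784 - 1426935863*I*√253/1426920 ≈ 4.0475e+10 - 15906.0*I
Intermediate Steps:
W(D) = 11 + (151 + D)/(2*D) (W(D) = (151 + D)/((2*D)) + 11 = (151 + D)*(1/(2*D)) + 11 = (151 + D)/(2*D) + 11 = 11 + (151 + D)/(2*D))
((W(470)/(√(37911 - 47019)) + 181070/(-137840)) + 310906)*(82296 + 47887) = ((((½)*(151 + 23*470)/470)/(√(37911 - 47019)) + 181070/(-137840)) + 310906)*(82296 + 47887) = ((((½)*(1/470)*(151 + 10810))/(√(-9108)) + 181070*(-1/137840)) + 310906)*130183 = ((((½)*(1/470)*10961)/((6*I*√253)) - 18107/13784) + 310906)*130183 = ((10961*(-I*√253/1518)/940 - 18107/13784) + 310906)*130183 = ((-10961*I*√253/1426920 - 18107/13784) + 310906)*130183 = ((-18107/13784 - 10961*I*√253/1426920) + 310906)*130183 = (4285510197/13784 - 10961*I*√253/1426920)*130183 = 557900573976051/13784 - 1426935863*I*√253/1426920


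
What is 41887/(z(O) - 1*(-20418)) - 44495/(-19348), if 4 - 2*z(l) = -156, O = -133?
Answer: 861244093/198297652 ≈ 4.3432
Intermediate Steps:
z(l) = 80 (z(l) = 2 - 1/2*(-156) = 2 + 78 = 80)
41887/(z(O) - 1*(-20418)) - 44495/(-19348) = 41887/(80 - 1*(-20418)) - 44495/(-19348) = 41887/(80 + 20418) - 44495*(-1/19348) = 41887/20498 + 44495/19348 = 861244093/198297652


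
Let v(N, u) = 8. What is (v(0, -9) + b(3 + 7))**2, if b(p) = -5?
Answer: 9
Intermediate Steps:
(v(0, -9) + b(3 + 7))**2 = (8 - 5)**2 = 3**2 = 9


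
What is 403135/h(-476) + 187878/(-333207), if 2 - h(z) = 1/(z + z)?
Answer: 2841762903290/14105763 ≈ 2.0146e+5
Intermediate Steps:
h(z) = 2 - 1/(2*z) (h(z) = 2 - 1/(z + z) = 2 - 1/(2*z))
403135/h(-476) + 187878/(-333207) = 403135/(2 - ½/(-476)) + 187878/(-333207) = 403135/(2 - ½*(-1/476)) + 187878*(-1/333207) = 403135/(2 + 1/952) - 62626/111069 = 403135/(1905/952) - 62626/111069 = 403135*(952/1905) - 62626/111069 = 76756904/381 - 62626/111069 = 2841762903290/14105763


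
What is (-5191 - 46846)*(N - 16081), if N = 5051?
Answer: 573968110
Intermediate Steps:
(-5191 - 46846)*(N - 16081) = (-5191 - 46846)*(5051 - 16081) = -52037*(-11030) = 573968110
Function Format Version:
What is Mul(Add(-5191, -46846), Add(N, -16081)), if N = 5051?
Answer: 573968110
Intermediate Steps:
Mul(Add(-5191, -46846), Add(N, -16081)) = Mul(Add(-5191, -46846), Add(5051, -16081)) = Mul(-52037, -11030) = 573968110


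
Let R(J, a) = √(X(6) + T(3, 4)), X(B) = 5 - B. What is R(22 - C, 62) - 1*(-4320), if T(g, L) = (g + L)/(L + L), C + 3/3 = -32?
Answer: 4320 + I*√2/4 ≈ 4320.0 + 0.35355*I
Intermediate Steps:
C = -33 (C = -1 - 32 = -33)
T(g, L) = (L + g)/(2*L) (T(g, L) = (L + g)/((2*L)) = (L + g)*(1/(2*L)) = (L + g)/(2*L))
R(J, a) = I*√2/4 (R(J, a) = √((5 - 1*6) + (½)*(4 + 3)/4) = √((5 - 6) + (½)*(¼)*7) = √(-1 + 7/8) = √(-⅛) = I*√2/4)
R(22 - C, 62) - 1*(-4320) = I*√2/4 - 1*(-4320) = I*√2/4 + 4320 = 4320 + I*√2/4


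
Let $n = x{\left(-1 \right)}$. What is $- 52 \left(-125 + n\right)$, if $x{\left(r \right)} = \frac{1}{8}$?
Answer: $\frac{12987}{2} \approx 6493.5$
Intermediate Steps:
$x{\left(r \right)} = \frac{1}{8}$
$n = \frac{1}{8} \approx 0.125$
$- 52 \left(-125 + n\right) = - 52 \left(-125 + \frac{1}{8}\right) = \left(-52\right) \left(- \frac{999}{8}\right) = \frac{12987}{2}$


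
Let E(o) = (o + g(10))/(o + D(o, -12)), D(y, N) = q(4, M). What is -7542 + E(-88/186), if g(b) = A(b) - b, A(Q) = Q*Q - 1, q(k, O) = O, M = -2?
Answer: -1742893/230 ≈ -7577.8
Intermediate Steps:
A(Q) = -1 + Q**2 (A(Q) = Q**2 - 1 = -1 + Q**2)
D(y, N) = -2
g(b) = -1 + b**2 - b (g(b) = (-1 + b**2) - b = -1 + b**2 - b)
E(o) = (89 + o)/(-2 + o) (E(o) = (o + (-1 + 10**2 - 1*10))/(o - 2) = (o + (-1 + 100 - 10))/(-2 + o) = (o + 89)/(-2 + o) = (89 + o)/(-2 + o))
-7542 + E(-88/186) = -7542 + (89 - 88/186)/(-2 - 88/186) = -7542 + (89 - 88*1/186)/(-2 - 88*1/186) = -7542 + (89 - 44/93)/(-2 - 44/93) = -7542 + (8233/93)/(-230/93) = -7542 - 93/230*8233/93 = -7542 - 8233/230 = -1742893/230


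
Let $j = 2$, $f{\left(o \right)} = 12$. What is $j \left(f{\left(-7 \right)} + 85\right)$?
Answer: $194$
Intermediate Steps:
$j \left(f{\left(-7 \right)} + 85\right) = 2 \left(12 + 85\right) = 2 \cdot 97 = 194$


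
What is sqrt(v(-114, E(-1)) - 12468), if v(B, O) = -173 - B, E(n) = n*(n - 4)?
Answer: I*sqrt(12527) ≈ 111.92*I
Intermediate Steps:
E(n) = n*(-4 + n)
sqrt(v(-114, E(-1)) - 12468) = sqrt((-173 - 1*(-114)) - 12468) = sqrt((-173 + 114) - 12468) = sqrt(-59 - 12468) = sqrt(-12527) = I*sqrt(12527)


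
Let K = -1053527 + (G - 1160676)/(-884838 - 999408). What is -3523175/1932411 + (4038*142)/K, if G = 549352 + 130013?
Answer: -3027227001999970967/1278678648176107347 ≈ -2.3675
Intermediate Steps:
G = 679365
K = -661701184777/628082 (K = -1053527 + (679365 - 1160676)/(-884838 - 999408) = -1053527 - 481311/(-1884246) = -1053527 - 481311*(-1/1884246) = -1053527 + 160437/628082 = -661701184777/628082 ≈ -1.0535e+6)
-3523175/1932411 + (4038*142)/K = -3523175/1932411 + (4038*142)/(-661701184777/628082) = -3523175*1/1932411 + 573396*(-628082/661701184777) = -3523175/1932411 - 360139706472/661701184777 = -3027227001999970967/1278678648176107347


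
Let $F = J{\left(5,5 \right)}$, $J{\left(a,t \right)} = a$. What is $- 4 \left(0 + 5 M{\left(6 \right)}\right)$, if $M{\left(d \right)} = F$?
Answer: $-100$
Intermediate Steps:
$F = 5$
$M{\left(d \right)} = 5$
$- 4 \left(0 + 5 M{\left(6 \right)}\right) = - 4 \left(0 + 5 \cdot 5\right) = - 4 \left(0 + 25\right) = \left(-4\right) 25 = -100$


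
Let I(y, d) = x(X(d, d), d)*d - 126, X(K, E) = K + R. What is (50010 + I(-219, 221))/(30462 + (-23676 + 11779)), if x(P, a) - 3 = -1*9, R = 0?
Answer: 48558/18565 ≈ 2.6156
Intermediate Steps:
X(K, E) = K (X(K, E) = K + 0 = K)
x(P, a) = -6 (x(P, a) = 3 - 1*9 = 3 - 9 = -6)
I(y, d) = -126 - 6*d (I(y, d) = -6*d - 126 = -126 - 6*d)
(50010 + I(-219, 221))/(30462 + (-23676 + 11779)) = (50010 + (-126 - 6*221))/(30462 + (-23676 + 11779)) = (50010 + (-126 - 1326))/(30462 - 11897) = (50010 - 1452)/18565 = 48558*(1/18565) = 48558/18565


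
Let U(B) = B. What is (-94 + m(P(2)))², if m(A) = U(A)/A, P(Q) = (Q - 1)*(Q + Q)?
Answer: 8649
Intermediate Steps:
P(Q) = 2*Q*(-1 + Q) (P(Q) = (-1 + Q)*(2*Q) = 2*Q*(-1 + Q))
m(A) = 1 (m(A) = A/A = 1)
(-94 + m(P(2)))² = (-94 + 1)² = (-93)² = 8649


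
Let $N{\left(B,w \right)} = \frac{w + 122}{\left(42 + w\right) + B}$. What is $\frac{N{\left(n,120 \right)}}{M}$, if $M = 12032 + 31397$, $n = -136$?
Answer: $\frac{121}{564577} \approx 0.00021432$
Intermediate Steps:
$M = 43429$
$N{\left(B,w \right)} = \frac{122 + w}{42 + B + w}$
$\frac{N{\left(n,120 \right)}}{M} = \frac{\frac{1}{42 - 136 + 120} \left(122 + 120\right)}{43429} = \frac{1}{26} \cdot 242 \cdot \frac{1}{43429} = \frac{121}{13} \cdot \frac{1}{43429} = \frac{121}{564577}$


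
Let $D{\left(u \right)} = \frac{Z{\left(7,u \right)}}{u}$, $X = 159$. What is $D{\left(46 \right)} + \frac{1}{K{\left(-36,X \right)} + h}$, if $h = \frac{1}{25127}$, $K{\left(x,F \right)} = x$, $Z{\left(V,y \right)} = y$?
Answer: $\frac{879444}{904571} \approx 0.97222$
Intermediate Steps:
$h = \frac{1}{25127} \approx 3.9798 \cdot 10^{-5}$
$D{\left(u \right)} = 1$ ($D{\left(u \right)} = \frac{u}{u} = 1$)
$D{\left(46 \right)} + \frac{1}{K{\left(-36,X \right)} + h} = 1 + \frac{1}{-36 + \frac{1}{25127}} = 1 + \frac{1}{- \frac{904571}{25127}} = 1 - \frac{25127}{904571} = \frac{879444}{904571}$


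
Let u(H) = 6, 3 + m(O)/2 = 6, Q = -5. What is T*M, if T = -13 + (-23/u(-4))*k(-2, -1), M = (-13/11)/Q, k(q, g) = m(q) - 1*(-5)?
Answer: -4303/330 ≈ -13.039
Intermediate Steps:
m(O) = 6 (m(O) = -6 + 2*6 = -6 + 12 = 6)
k(q, g) = 11 (k(q, g) = 6 - 1*(-5) = 6 + 5 = 11)
M = 13/55 (M = -13/11/(-5) = -13*1/11*(-1/5) = -13/11*(-1/5) = 13/55 ≈ 0.23636)
T = -331/6 (T = -13 - 23/6*11 = -13 - 253/6 = -331/6 ≈ -55.167)
T*M = -331/6*13/55 = -4303/330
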